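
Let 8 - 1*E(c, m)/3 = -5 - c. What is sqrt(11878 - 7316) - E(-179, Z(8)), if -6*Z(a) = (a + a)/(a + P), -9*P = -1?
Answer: 498 + sqrt(4562) ≈ 565.54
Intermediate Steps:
P = 1/9 (P = -1/9*(-1) = 1/9 ≈ 0.11111)
Z(a) = -a/(3*(1/9 + a)) (Z(a) = -(a + a)/(6*(a + 1/9)) = -2*a/(6*(1/9 + a)) = -a/(3*(1/9 + a)))
E(c, m) = 39 + 3*c (E(c, m) = 24 - 3*(-5 - c) = 24 + (15 + 3*c) = 39 + 3*c)
sqrt(11878 - 7316) - E(-179, Z(8)) = sqrt(11878 - 7316) - (39 + 3*(-179)) = sqrt(4562) - (39 - 537) = sqrt(4562) - 1*(-498) = sqrt(4562) + 498 = 498 + sqrt(4562)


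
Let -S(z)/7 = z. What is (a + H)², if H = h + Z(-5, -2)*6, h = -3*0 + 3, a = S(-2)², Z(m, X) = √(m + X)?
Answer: 39349 + 2388*I*√7 ≈ 39349.0 + 6318.1*I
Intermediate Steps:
Z(m, X) = √(X + m)
S(z) = -7*z
a = 196 (a = (-7*(-2))² = 14² = 196)
h = 3 (h = 0 + 3 = 3)
H = 3 + 6*I*√7 (H = 3 + √(-2 - 5)*6 = 3 + √(-7)*6 = 3 + (I*√7)*6 = 3 + 6*I*√7 ≈ 3.0 + 15.875*I)
(a + H)² = (196 + (3 + 6*I*√7))² = (199 + 6*I*√7)²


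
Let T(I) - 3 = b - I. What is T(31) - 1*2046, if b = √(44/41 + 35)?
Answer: -2074 + √60639/41 ≈ -2068.0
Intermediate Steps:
b = √60639/41 (b = √(44*(1/41) + 35) = √(44/41 + 35) = √(1479/41) = √60639/41 ≈ 6.0061)
T(I) = 3 - I + √60639/41 (T(I) = 3 + (√60639/41 - I) = 3 + (-I + √60639/41) = 3 - I + √60639/41)
T(31) - 1*2046 = (3 - 1*31 + √60639/41) - 1*2046 = (3 - 31 + √60639/41) - 2046 = (-28 + √60639/41) - 2046 = -2074 + √60639/41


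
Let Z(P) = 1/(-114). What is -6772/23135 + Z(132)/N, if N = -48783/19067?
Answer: -231178579/799129170 ≈ -0.28929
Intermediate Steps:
Z(P) = -1/114
N = -2121/829 (N = -48783*1/19067 = -2121/829 ≈ -2.5585)
-6772/23135 + Z(132)/N = -6772/23135 - 1/(114*(-2121/829)) = -6772*1/23135 - 1/114*(-829/2121) = -6772/23135 + 829/241794 = -231178579/799129170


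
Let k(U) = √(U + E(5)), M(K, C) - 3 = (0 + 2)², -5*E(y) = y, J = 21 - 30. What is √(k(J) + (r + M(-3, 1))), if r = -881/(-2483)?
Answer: √(45344546 + 6165289*I*√10)/2483 ≈ 2.7713 + 0.57053*I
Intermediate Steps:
J = -9
r = 881/2483 (r = -881*(-1/2483) = 881/2483 ≈ 0.35481)
E(y) = -y/5
M(K, C) = 7 (M(K, C) = 3 + (0 + 2)² = 3 + 2² = 3 + 4 = 7)
k(U) = √(-1 + U) (k(U) = √(U - ⅕*5) = √(U - 1) = √(-1 + U))
√(k(J) + (r + M(-3, 1))) = √(√(-1 - 9) + (881/2483 + 7)) = √(√(-10) + 18262/2483) = √(I*√10 + 18262/2483) = √(18262/2483 + I*√10)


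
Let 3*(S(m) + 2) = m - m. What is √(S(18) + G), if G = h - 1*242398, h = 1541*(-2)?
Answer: I*√245482 ≈ 495.46*I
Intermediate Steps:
S(m) = -2 (S(m) = -2 + (m - m)/3 = -2 + (⅓)*0 = -2 + 0 = -2)
h = -3082
G = -245480 (G = -3082 - 1*242398 = -3082 - 242398 = -245480)
√(S(18) + G) = √(-2 - 245480) = √(-245482) = I*√245482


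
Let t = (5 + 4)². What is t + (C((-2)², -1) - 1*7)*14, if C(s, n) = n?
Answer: -31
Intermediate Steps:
t = 81 (t = 9² = 81)
t + (C((-2)², -1) - 1*7)*14 = 81 + (-1 - 1*7)*14 = 81 + (-1 - 7)*14 = 81 - 8*14 = 81 - 112 = -31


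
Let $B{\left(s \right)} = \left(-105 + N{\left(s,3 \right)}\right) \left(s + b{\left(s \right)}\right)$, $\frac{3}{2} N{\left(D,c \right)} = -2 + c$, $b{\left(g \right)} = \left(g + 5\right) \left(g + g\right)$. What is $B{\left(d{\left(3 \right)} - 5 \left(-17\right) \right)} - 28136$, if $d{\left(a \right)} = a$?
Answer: $- \frac{5235136}{3} \approx -1.745 \cdot 10^{6}$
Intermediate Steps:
$b{\left(g \right)} = 2 g \left(5 + g\right)$ ($b{\left(g \right)} = \left(5 + g\right) 2 g = 2 g \left(5 + g\right)$)
$N{\left(D,c \right)} = - \frac{4}{3} + \frac{2 c}{3}$ ($N{\left(D,c \right)} = \frac{2 \left(-2 + c\right)}{3} = - \frac{4}{3} + \frac{2 c}{3}$)
$B{\left(s \right)} = - \frac{313 s}{3} - \frac{626 s \left(5 + s\right)}{3}$ ($B{\left(s \right)} = \left(-105 + \left(- \frac{4}{3} + \frac{2}{3} \cdot 3\right)\right) \left(s + 2 s \left(5 + s\right)\right) = \left(-105 + \left(- \frac{4}{3} + 2\right)\right) \left(s + 2 s \left(5 + s\right)\right) = \left(-105 + \frac{2}{3}\right) \left(s + 2 s \left(5 + s\right)\right) = - \frac{313 \left(s + 2 s \left(5 + s\right)\right)}{3} = - \frac{313 s}{3} - \frac{626 s \left(5 + s\right)}{3}$)
$B{\left(d{\left(3 \right)} - 5 \left(-17\right) \right)} - 28136 = \frac{313 \left(3 - 5 \left(-17\right)\right) \left(-11 - 2 \left(3 - 5 \left(-17\right)\right)\right)}{3} - 28136 = \frac{313 \left(3 - -85\right) \left(-11 - 2 \left(3 - -85\right)\right)}{3} - 28136 = \frac{313 \left(3 + 85\right) \left(-11 - 2 \left(3 + 85\right)\right)}{3} - 28136 = \frac{313}{3} \cdot 88 \left(-11 - 176\right) - 28136 = \frac{313}{3} \cdot 88 \left(-187\right) - 28136 = - \frac{5150728}{3} - 28136 = - \frac{5235136}{3}$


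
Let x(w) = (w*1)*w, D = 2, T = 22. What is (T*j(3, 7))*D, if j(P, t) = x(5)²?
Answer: 27500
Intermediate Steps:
x(w) = w² (x(w) = w*w = w²)
j(P, t) = 625 (j(P, t) = (5²)² = 25² = 625)
(T*j(3, 7))*D = (22*625)*2 = 13750*2 = 27500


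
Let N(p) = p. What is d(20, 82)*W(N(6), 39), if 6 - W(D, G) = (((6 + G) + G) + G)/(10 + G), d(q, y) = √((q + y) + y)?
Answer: 342*√46/49 ≈ 47.338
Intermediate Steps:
d(q, y) = √(q + 2*y)
W(D, G) = 6 - (6 + 3*G)/(10 + G) (W(D, G) = 6 - (((6 + G) + G) + G)/(10 + G) = 6 - ((6 + 2*G) + G)/(10 + G) = 6 - (6 + 3*G)/(10 + G))
d(20, 82)*W(N(6), 39) = √(20 + 2*82)*(3*(18 + 39)/(10 + 39)) = √(20 + 164)*(3*57/49) = √184*(3*(1/49)*57) = (2*√46)*(171/49) = 342*√46/49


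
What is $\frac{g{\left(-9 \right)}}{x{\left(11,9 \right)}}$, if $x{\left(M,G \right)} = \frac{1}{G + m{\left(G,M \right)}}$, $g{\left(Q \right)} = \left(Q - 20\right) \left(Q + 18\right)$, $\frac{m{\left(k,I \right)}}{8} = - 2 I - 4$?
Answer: $51939$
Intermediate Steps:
$m{\left(k,I \right)} = -32 - 16 I$ ($m{\left(k,I \right)} = 8 \left(- 2 I - 4\right) = 8 \left(-4 - 2 I\right) = -32 - 16 I$)
$g{\left(Q \right)} = \left(-20 + Q\right) \left(18 + Q\right)$
$x{\left(M,G \right)} = \frac{1}{-32 + G - 16 M}$ ($x{\left(M,G \right)} = \frac{1}{G - \left(32 + 16 M\right)} = \frac{1}{-32 + G - 16 M}$)
$\frac{g{\left(-9 \right)}}{x{\left(11,9 \right)}} = \frac{-360 + \left(-9\right)^{2} - -18}{\frac{1}{-32 + 9 - 176}} = \frac{-360 + 81 + 18}{\frac{1}{-32 + 9 - 176}} = - \frac{261}{\frac{1}{-199}} = - \frac{261}{- \frac{1}{199}} = \left(-261\right) \left(-199\right) = 51939$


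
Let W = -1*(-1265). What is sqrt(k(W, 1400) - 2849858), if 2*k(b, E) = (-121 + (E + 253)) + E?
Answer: 6*I*sqrt(79122) ≈ 1687.7*I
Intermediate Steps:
W = 1265
k(b, E) = 66 + E (k(b, E) = ((-121 + (E + 253)) + E)/2 = ((-121 + (253 + E)) + E)/2 = ((132 + E) + E)/2 = (132 + 2*E)/2 = 66 + E)
sqrt(k(W, 1400) - 2849858) = sqrt((66 + 1400) - 2849858) = sqrt(1466 - 2849858) = sqrt(-2848392) = 6*I*sqrt(79122)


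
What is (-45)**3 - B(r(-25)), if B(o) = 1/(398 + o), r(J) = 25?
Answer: -38545876/423 ≈ -91125.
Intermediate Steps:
(-45)**3 - B(r(-25)) = (-45)**3 - 1/(398 + 25) = -91125 - 1/423 = -38545876/423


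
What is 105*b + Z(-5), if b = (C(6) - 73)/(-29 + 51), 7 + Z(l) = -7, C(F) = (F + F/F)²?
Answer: -1414/11 ≈ -128.55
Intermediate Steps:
C(F) = (1 + F)² (C(F) = (F + 1)² = (1 + F)²)
Z(l) = -14 (Z(l) = -7 - 7 = -14)
b = -12/11 (b = ((1 + 6)² - 73)/(-29 + 51) = (7² - 73)/22 = (49 - 73)*(1/22) = -24*1/22 = -12/11 ≈ -1.0909)
105*b + Z(-5) = 105*(-12/11) - 14 = -1260/11 - 14 = -1414/11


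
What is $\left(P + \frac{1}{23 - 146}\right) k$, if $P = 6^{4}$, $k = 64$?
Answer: $\frac{10202048}{123} \approx 82944.0$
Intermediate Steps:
$P = 1296$
$\left(P + \frac{1}{23 - 146}\right) k = \left(1296 + \frac{1}{23 - 146}\right) 64 = \left(1296 + \frac{1}{-123}\right) 64 = \left(1296 - \frac{1}{123}\right) 64 = \frac{159407}{123} \cdot 64 = \frac{10202048}{123}$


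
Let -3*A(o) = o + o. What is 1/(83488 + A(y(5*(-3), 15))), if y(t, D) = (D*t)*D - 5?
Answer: 3/257224 ≈ 1.1663e-5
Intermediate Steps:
y(t, D) = -5 + t*D**2 (y(t, D) = t*D**2 - 5 = -5 + t*D**2)
A(o) = -2*o/3 (A(o) = -(o + o)/3 = -2*o/3)
1/(83488 + A(y(5*(-3), 15))) = 1/(83488 - 2*(-5 + (5*(-3))*15**2)/3) = 1/(83488 - 2*(-5 - 15*225)/3) = 1/(83488 - 2*(-5 - 3375)/3) = 1/(83488 - 2/3*(-3380)) = 1/(83488 + 6760/3) = 1/(257224/3) = 3/257224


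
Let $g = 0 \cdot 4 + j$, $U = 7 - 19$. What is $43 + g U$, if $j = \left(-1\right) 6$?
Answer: $115$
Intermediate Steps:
$j = -6$
$U = -12$ ($U = 7 - 19 = -12$)
$g = -6$ ($g = 0 \cdot 4 - 6 = 0 - 6 = -6$)
$43 + g U = 43 - -72 = 43 + 72 = 115$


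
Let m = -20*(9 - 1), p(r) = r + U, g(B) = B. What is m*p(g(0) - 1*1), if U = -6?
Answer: 1120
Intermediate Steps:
p(r) = -6 + r (p(r) = r - 6 = -6 + r)
m = -160 (m = -20*8 = -160)
m*p(g(0) - 1*1) = -160*(-6 + (0 - 1*1)) = -160*(-6 + (0 - 1)) = -160*(-6 - 1) = -160*(-7) = 1120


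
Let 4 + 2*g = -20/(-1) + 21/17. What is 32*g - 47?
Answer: 3889/17 ≈ 228.76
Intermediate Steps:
g = 293/34 (g = -2 + (-20/(-1) + 21/17)/2 = -2 + (-20*(-1) + 21*(1/17))/2 = -2 + (20 + 21/17)/2 = -2 + (½)*(361/17) = -2 + 361/34 = 293/34 ≈ 8.6176)
32*g - 47 = 32*(293/34) - 47 = 4688/17 - 47 = 3889/17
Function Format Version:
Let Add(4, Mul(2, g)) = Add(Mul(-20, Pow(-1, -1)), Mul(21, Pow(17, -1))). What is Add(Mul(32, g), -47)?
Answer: Rational(3889, 17) ≈ 228.76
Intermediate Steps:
g = Rational(293, 34) (g = Add(-2, Mul(Rational(1, 2), Add(Mul(-20, Pow(-1, -1)), Mul(21, Pow(17, -1))))) = Add(-2, Mul(Rational(1, 2), Add(Mul(-20, -1), Mul(21, Rational(1, 17))))) = Add(-2, Mul(Rational(1, 2), Add(20, Rational(21, 17)))) = Add(-2, Mul(Rational(1, 2), Rational(361, 17))) = Add(-2, Rational(361, 34)) = Rational(293, 34) ≈ 8.6176)
Add(Mul(32, g), -47) = Add(Mul(32, Rational(293, 34)), -47) = Add(Rational(4688, 17), -47) = Rational(3889, 17)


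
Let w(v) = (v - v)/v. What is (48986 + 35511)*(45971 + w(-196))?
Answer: 3884411587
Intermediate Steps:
w(v) = 0 (w(v) = 0/v = 0)
(48986 + 35511)*(45971 + w(-196)) = (48986 + 35511)*(45971 + 0) = 84497*45971 = 3884411587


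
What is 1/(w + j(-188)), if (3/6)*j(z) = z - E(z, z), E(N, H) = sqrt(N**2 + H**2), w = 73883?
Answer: 73507/5402996297 + 376*sqrt(2)/5402996297 ≈ 1.3703e-5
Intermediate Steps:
E(N, H) = sqrt(H**2 + N**2)
j(z) = 2*z - 2*sqrt(2)*sqrt(z**2) (j(z) = 2*(z - sqrt(z**2 + z**2)) = 2*(z - sqrt(2*z**2)) = 2*(z - sqrt(2)*sqrt(z**2)) = 2*z - 2*sqrt(2)*sqrt(z**2))
1/(w + j(-188)) = 1/(73883 + (2*(-188) - 2*sqrt(2)*sqrt((-188)**2))) = 1/(73883 + (-376 - 2*sqrt(2)*sqrt(35344))) = 1/(73883 + (-376 - 2*sqrt(2)*188)) = 1/(73883 + (-376 - 376*sqrt(2))) = 1/(73507 - 376*sqrt(2))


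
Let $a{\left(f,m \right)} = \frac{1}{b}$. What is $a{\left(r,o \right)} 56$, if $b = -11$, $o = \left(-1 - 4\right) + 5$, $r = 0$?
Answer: $- \frac{56}{11} \approx -5.0909$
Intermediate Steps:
$o = 0$ ($o = -5 + 5 = 0$)
$a{\left(f,m \right)} = - \frac{1}{11}$ ($a{\left(f,m \right)} = \frac{1}{-11} = - \frac{1}{11}$)
$a{\left(r,o \right)} 56 = \left(- \frac{1}{11}\right) 56 = - \frac{56}{11}$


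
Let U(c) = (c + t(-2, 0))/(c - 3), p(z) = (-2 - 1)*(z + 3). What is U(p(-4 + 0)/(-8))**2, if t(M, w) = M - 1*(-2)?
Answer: 1/81 ≈ 0.012346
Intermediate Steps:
t(M, w) = 2 + M (t(M, w) = M + 2 = 2 + M)
p(z) = -9 - 3*z (p(z) = -3*(3 + z) = -9 - 3*z)
U(c) = c/(-3 + c) (U(c) = (c + (2 - 2))/(c - 3) = (c + 0)/(-3 + c) = c/(-3 + c))
U(p(-4 + 0)/(-8))**2 = (((-9 - 3*(-4 + 0))/(-8))/(-3 + (-9 - 3*(-4 + 0))/(-8)))**2 = (((-9 - 3*(-4))*(-1/8))/(-3 + (-9 - 3*(-4))*(-1/8)))**2 = (((-9 + 12)*(-1/8))/(-3 + (-9 + 12)*(-1/8)))**2 = ((3*(-1/8))/(-3 + 3*(-1/8)))**2 = (-3/(8*(-3 - 3/8)))**2 = (-3/(8*(-27/8)))**2 = (-3/8*(-8/27))**2 = (1/9)**2 = 1/81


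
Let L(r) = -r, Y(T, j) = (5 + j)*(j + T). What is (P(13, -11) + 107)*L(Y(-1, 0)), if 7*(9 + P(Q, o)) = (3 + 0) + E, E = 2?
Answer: 3455/7 ≈ 493.57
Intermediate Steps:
Y(T, j) = (5 + j)*(T + j)
P(Q, o) = -58/7 (P(Q, o) = -9 + ((3 + 0) + 2)/7 = -9 + (3 + 2)/7 = -9 + (⅐)*5 = -9 + 5/7 = -58/7)
(P(13, -11) + 107)*L(Y(-1, 0)) = (-58/7 + 107)*(-(0² + 5*(-1) + 5*0 - 1*0)) = 691*(-(0 - 5 + 0 + 0))/7 = 691*(-1*(-5))/7 = (691/7)*5 = 3455/7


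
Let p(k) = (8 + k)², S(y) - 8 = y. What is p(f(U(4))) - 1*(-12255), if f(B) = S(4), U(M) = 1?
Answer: 12655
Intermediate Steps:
S(y) = 8 + y
f(B) = 12 (f(B) = 8 + 4 = 12)
p(f(U(4))) - 1*(-12255) = (8 + 12)² - 1*(-12255) = 20² + 12255 = 400 + 12255 = 12655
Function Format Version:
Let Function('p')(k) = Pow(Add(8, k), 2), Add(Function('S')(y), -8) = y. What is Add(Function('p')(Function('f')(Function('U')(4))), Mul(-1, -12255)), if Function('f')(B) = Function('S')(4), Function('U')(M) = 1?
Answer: 12655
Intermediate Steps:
Function('S')(y) = Add(8, y)
Function('f')(B) = 12 (Function('f')(B) = Add(8, 4) = 12)
Add(Function('p')(Function('f')(Function('U')(4))), Mul(-1, -12255)) = Add(Pow(Add(8, 12), 2), Mul(-1, -12255)) = Add(Pow(20, 2), 12255) = Add(400, 12255) = 12655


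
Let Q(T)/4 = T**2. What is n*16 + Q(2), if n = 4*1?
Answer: 80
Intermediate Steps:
Q(T) = 4*T**2
n = 4
n*16 + Q(2) = 4*16 + 4*2**2 = 64 + 4*4 = 64 + 16 = 80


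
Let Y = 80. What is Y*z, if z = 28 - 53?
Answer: -2000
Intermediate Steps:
z = -25
Y*z = 80*(-25) = -2000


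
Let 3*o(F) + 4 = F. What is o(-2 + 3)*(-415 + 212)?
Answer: 203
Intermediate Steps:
o(F) = -4/3 + F/3
o(-2 + 3)*(-415 + 212) = (-4/3 + (-2 + 3)/3)*(-415 + 212) = (-4/3 + (⅓)*1)*(-203) = (-4/3 + ⅓)*(-203) = -1*(-203) = 203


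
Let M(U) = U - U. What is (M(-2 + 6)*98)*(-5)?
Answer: 0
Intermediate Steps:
M(U) = 0
(M(-2 + 6)*98)*(-5) = (0*98)*(-5) = 0*(-5) = 0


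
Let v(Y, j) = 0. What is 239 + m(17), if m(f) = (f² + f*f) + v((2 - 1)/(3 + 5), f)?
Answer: 817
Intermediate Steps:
m(f) = 2*f² (m(f) = (f² + f*f) + 0 = (f² + f²) + 0 = 2*f² + 0 = 2*f²)
239 + m(17) = 239 + 2*17² = 239 + 2*289 = 239 + 578 = 817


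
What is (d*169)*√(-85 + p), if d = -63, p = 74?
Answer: -10647*I*√11 ≈ -35312.0*I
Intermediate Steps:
(d*169)*√(-85 + p) = (-63*169)*√(-85 + 74) = -10647*I*√11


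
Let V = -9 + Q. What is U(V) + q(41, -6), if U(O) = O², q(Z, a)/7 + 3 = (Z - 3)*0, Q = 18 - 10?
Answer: -20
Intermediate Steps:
Q = 8
q(Z, a) = -21 (q(Z, a) = -21 + 7*((Z - 3)*0) = -21 + 7*((-3 + Z)*0) = -21 + 7*0 = -21 + 0 = -21)
V = -1 (V = -9 + 8 = -1)
U(V) + q(41, -6) = (-1)² - 21 = 1 - 21 = -20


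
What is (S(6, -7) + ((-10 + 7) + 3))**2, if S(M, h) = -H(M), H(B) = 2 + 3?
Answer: 25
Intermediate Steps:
H(B) = 5
S(M, h) = -5 (S(M, h) = -1*5 = -5)
(S(6, -7) + ((-10 + 7) + 3))**2 = (-5 + ((-10 + 7) + 3))**2 = (-5 + (-3 + 3))**2 = (-5 + 0)**2 = (-5)**2 = 25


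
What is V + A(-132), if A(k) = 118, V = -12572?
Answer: -12454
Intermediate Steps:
V + A(-132) = -12572 + 118 = -12454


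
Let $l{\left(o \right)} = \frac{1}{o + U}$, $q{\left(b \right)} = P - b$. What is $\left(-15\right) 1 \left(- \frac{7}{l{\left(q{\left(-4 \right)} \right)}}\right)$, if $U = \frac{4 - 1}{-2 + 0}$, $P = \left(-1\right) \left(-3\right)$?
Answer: $\frac{1155}{2} \approx 577.5$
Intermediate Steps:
$P = 3$
$U = - \frac{3}{2}$ ($U = \frac{3}{-2} = 3 \left(- \frac{1}{2}\right) = - \frac{3}{2} \approx -1.5$)
$q{\left(b \right)} = 3 - b$
$l{\left(o \right)} = \frac{1}{- \frac{3}{2} + o}$ ($l{\left(o \right)} = \frac{1}{o - \frac{3}{2}} = \frac{1}{- \frac{3}{2} + o}$)
$\left(-15\right) 1 \left(- \frac{7}{l{\left(q{\left(-4 \right)} \right)}}\right) = \left(-15\right) 1 \left(- \frac{7}{2 \frac{1}{-3 + 2 \left(3 - -4\right)}}\right) = - 15 \left(- \frac{7}{2 \frac{1}{-3 + 2 \left(3 + 4\right)}}\right) = - 15 \left(- \frac{7}{2 \frac{1}{-3 + 2 \cdot 7}}\right) = - 15 \left(- \frac{7}{2 \frac{1}{-3 + 14}}\right) = - 15 \left(- \frac{7}{2 \cdot \frac{1}{11}}\right) = - 15 \left(- \frac{7}{\frac{2}{11}}\right) = - 15 \left(\left(-7\right) \frac{11}{2}\right) = \left(-15\right) \left(- \frac{77}{2}\right) = \frac{1155}{2}$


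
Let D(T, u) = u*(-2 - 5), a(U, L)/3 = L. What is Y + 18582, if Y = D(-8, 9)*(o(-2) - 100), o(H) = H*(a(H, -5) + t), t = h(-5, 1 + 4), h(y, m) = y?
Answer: 22362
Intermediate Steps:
a(U, L) = 3*L
t = -5
D(T, u) = -7*u (D(T, u) = u*(-7) = -7*u)
o(H) = -20*H (o(H) = H*(3*(-5) - 5) = H*(-15 - 5) = H*(-20) = -20*H)
Y = 3780 (Y = (-7*9)*(-20*(-2) - 100) = -63*(40 - 100) = -63*(-60) = 3780)
Y + 18582 = 3780 + 18582 = 22362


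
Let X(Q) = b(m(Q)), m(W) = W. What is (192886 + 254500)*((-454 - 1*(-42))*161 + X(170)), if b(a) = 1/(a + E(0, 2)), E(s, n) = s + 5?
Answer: -5193300979214/175 ≈ -2.9676e+10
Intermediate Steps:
E(s, n) = 5 + s
b(a) = 1/(5 + a) (b(a) = 1/(a + (5 + 0)) = 1/(a + 5) = 1/(5 + a))
X(Q) = 1/(5 + Q)
(192886 + 254500)*((-454 - 1*(-42))*161 + X(170)) = (192886 + 254500)*((-454 - 1*(-42))*161 + 1/(5 + 170)) = 447386*((-454 + 42)*161 + 1/175) = 447386*(-412*161 + 1/175) = 447386*(-66332 + 1/175) = 447386*(-11608099/175) = -5193300979214/175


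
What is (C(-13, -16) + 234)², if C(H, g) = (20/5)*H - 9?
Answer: 29929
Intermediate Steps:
C(H, g) = -9 + 4*H (C(H, g) = (20*(⅕))*H - 9 = 4*H - 9 = -9 + 4*H)
(C(-13, -16) + 234)² = ((-9 + 4*(-13)) + 234)² = ((-9 - 52) + 234)² = (-61 + 234)² = 173² = 29929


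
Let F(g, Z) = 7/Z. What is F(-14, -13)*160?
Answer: -1120/13 ≈ -86.154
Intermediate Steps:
F(-14, -13)*160 = (7/(-13))*160 = (7*(-1/13))*160 = -7/13*160 = -1120/13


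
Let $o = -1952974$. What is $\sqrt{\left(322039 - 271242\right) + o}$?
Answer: $3 i \sqrt{211353} \approx 1379.2 i$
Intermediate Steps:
$\sqrt{\left(322039 - 271242\right) + o} = \sqrt{\left(322039 - 271242\right) - 1952974} = \sqrt{50797 - 1952974} = \sqrt{-1902177} = 3 i \sqrt{211353}$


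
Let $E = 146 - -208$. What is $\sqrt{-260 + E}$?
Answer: $\sqrt{94} \approx 9.6954$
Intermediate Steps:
$E = 354$ ($E = 146 + 208 = 354$)
$\sqrt{-260 + E} = \sqrt{-260 + 354} = \sqrt{94}$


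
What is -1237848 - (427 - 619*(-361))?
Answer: -1461734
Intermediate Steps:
-1237848 - (427 - 619*(-361)) = -1237848 - (427 + 223459) = -1237848 - 1*223886 = -1237848 - 223886 = -1461734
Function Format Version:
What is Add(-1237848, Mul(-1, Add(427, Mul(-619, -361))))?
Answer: -1461734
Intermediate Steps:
Add(-1237848, Mul(-1, Add(427, Mul(-619, -361)))) = Add(-1237848, Mul(-1, Add(427, 223459))) = Add(-1237848, Mul(-1, 223886)) = Add(-1237848, -223886) = -1461734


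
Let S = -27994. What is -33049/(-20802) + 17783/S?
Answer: 138812935/145582797 ≈ 0.95350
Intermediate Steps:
-33049/(-20802) + 17783/S = -33049/(-20802) + 17783/(-27994) = -33049*(-1/20802) + 17783*(-1/27994) = 33049/20802 - 17783/27994 = 138812935/145582797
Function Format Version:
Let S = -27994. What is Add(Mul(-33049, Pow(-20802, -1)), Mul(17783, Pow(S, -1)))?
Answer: Rational(138812935, 145582797) ≈ 0.95350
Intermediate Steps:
Add(Mul(-33049, Pow(-20802, -1)), Mul(17783, Pow(S, -1))) = Add(Mul(-33049, Pow(-20802, -1)), Mul(17783, Pow(-27994, -1))) = Add(Mul(-33049, Rational(-1, 20802)), Mul(17783, Rational(-1, 27994))) = Add(Rational(33049, 20802), Rational(-17783, 27994)) = Rational(138812935, 145582797)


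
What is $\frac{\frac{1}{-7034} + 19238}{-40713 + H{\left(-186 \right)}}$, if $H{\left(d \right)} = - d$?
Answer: $- \frac{45106697}{95022306} \approx -0.4747$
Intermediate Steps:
$\frac{\frac{1}{-7034} + 19238}{-40713 + H{\left(-186 \right)}} = \frac{\frac{1}{-7034} + 19238}{-40713 - -186} = \frac{- \frac{1}{7034} + 19238}{-40713 + 186} = \frac{135320091}{7034 \left(-40527\right)} = \frac{135320091}{7034} \left(- \frac{1}{40527}\right) = - \frac{45106697}{95022306}$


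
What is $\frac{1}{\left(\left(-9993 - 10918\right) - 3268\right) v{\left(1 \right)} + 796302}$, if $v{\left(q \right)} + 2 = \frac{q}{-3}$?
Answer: $\frac{3}{2558159} \approx 1.1727 \cdot 10^{-6}$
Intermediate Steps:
$v{\left(q \right)} = -2 - \frac{q}{3}$ ($v{\left(q \right)} = -2 + \frac{q}{-3} = -2 + q \left(- \frac{1}{3}\right) = -2 - \frac{q}{3}$)
$\frac{1}{\left(\left(-9993 - 10918\right) - 3268\right) v{\left(1 \right)} + 796302} = \frac{1}{\left(\left(-9993 - 10918\right) - 3268\right) \left(-2 - \frac{1}{3}\right) + 796302} = \frac{1}{\left(-20911 - 3268\right) \left(-2 - \frac{1}{3}\right) + 796302} = \frac{1}{\left(-24179\right) \left(- \frac{7}{3}\right) + 796302} = \frac{1}{\frac{169253}{3} + 796302} = \frac{1}{\frac{2558159}{3}} = \frac{3}{2558159}$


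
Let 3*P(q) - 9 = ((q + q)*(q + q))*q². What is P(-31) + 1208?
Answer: 3697717/3 ≈ 1.2326e+6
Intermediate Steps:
P(q) = 3 + 4*q⁴/3 (P(q) = 3 + (((q + q)*(q + q))*q²)/3 = 3 + (((2*q)*(2*q))*q²)/3 = 3 + ((4*q²)*q²)/3 = 3 + (4*q⁴)/3 = 3 + 4*q⁴/3)
P(-31) + 1208 = (3 + (4/3)*(-31)⁴) + 1208 = (3 + (4/3)*923521) + 1208 = (3 + 3694084/3) + 1208 = 3694093/3 + 1208 = 3697717/3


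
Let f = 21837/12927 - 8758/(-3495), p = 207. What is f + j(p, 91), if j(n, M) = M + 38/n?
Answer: 99111521438/1039136895 ≈ 95.379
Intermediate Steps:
f = 63178327/15059955 (f = 21837*(1/12927) - 8758*(-1/3495) = 7279/4309 + 8758/3495 = 63178327/15059955 ≈ 4.1951)
f + j(p, 91) = 63178327/15059955 + (91 + 38/207) = 63178327/15059955 + 18875/207 = 99111521438/1039136895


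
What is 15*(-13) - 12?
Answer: -207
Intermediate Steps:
15*(-13) - 12 = -195 - 12 = -207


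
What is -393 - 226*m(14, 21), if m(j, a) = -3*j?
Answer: 9099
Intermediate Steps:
-393 - 226*m(14, 21) = -393 - (-678)*14 = -393 - 226*(-42) = -393 + 9492 = 9099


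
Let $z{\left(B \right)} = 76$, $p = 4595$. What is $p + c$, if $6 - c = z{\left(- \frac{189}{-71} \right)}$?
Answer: $4525$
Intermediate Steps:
$c = -70$ ($c = 6 - 76 = -70$)
$p + c = 4595 - 70 = 4525$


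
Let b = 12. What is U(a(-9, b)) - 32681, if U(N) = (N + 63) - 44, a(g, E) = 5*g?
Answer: -32707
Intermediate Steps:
U(N) = 19 + N (U(N) = (63 + N) - 44 = 19 + N)
U(a(-9, b)) - 32681 = (19 + 5*(-9)) - 32681 = (19 - 45) - 32681 = -26 - 32681 = -32707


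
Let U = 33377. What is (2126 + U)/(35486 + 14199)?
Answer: 35503/49685 ≈ 0.71456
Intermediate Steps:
(2126 + U)/(35486 + 14199) = (2126 + 33377)/(35486 + 14199) = 35503/49685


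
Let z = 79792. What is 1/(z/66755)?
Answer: 66755/79792 ≈ 0.83661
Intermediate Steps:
1/(z/66755) = 1/(79792/66755) = 66755/79792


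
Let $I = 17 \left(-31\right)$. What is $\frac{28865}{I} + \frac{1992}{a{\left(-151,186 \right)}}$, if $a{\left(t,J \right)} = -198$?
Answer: $- \frac{1127509}{17391} \approx -64.833$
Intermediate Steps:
$I = -527$
$\frac{28865}{I} + \frac{1992}{a{\left(-151,186 \right)}} = \frac{28865}{-527} + \frac{1992}{-198} = 28865 \left(- \frac{1}{527}\right) + 1992 \left(- \frac{1}{198}\right) = - \frac{28865}{527} - \frac{332}{33} = - \frac{1127509}{17391}$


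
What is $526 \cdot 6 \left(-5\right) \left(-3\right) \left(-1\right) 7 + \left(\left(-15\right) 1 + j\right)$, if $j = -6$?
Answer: $-331401$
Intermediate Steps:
$526 \cdot 6 \left(-5\right) \left(-3\right) \left(-1\right) 7 + \left(\left(-15\right) 1 + j\right) = 526 \cdot 6 \left(-5\right) \left(-3\right) \left(-1\right) 7 - 21 = 526 \left(-30\right) \left(-3\right) \left(-1\right) 7 - 21 = 526 \cdot 90 \left(-1\right) 7 - 21 = 526 \left(\left(-90\right) 7\right) - 21 = 526 \left(-630\right) - 21 = -331380 - 21 = -331401$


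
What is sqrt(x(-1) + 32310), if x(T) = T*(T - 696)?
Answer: sqrt(33007) ≈ 181.68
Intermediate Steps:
x(T) = T*(-696 + T)
sqrt(x(-1) + 32310) = sqrt(-(-696 - 1) + 32310) = sqrt(-1*(-697) + 32310) = sqrt(697 + 32310) = sqrt(33007)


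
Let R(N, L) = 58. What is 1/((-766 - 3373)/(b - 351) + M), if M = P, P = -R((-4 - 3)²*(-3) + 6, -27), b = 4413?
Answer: -4062/239735 ≈ -0.016944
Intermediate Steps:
P = -58 (P = -1*58 = -58)
M = -58
1/((-766 - 3373)/(b - 351) + M) = 1/((-766 - 3373)/(4413 - 351) - 58) = 1/(-4139/4062 - 58) = 1/(-239735/4062) = -4062/239735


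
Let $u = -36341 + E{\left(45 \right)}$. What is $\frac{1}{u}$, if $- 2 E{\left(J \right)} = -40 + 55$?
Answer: $- \frac{2}{72697} \approx -2.7511 \cdot 10^{-5}$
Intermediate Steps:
$E{\left(J \right)} = - \frac{15}{2}$ ($E{\left(J \right)} = - \frac{-40 + 55}{2} = \left(- \frac{1}{2}\right) 15 = - \frac{15}{2}$)
$u = - \frac{72697}{2}$ ($u = -36341 - \frac{15}{2} = - \frac{72697}{2} \approx -36349.0$)
$\frac{1}{u} = \frac{1}{- \frac{72697}{2}} = - \frac{2}{72697}$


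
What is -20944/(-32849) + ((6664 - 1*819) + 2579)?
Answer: 276740920/32849 ≈ 8424.6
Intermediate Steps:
-20944/(-32849) + ((6664 - 1*819) + 2579) = -20944*(-1/32849) + ((6664 - 819) + 2579) = 20944/32849 + (5845 + 2579) = 20944/32849 + 8424 = 276740920/32849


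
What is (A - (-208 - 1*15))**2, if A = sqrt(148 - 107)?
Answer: (223 + sqrt(41))**2 ≈ 52626.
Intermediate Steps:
A = sqrt(41) ≈ 6.4031
(A - (-208 - 1*15))**2 = (sqrt(41) - (-208 - 1*15))**2 = (sqrt(41) - (-208 - 15))**2 = (sqrt(41) - 1*(-223))**2 = (sqrt(41) + 223)**2 = (223 + sqrt(41))**2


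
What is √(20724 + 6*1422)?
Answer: 2*√7314 ≈ 171.04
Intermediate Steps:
√(20724 + 6*1422) = √(20724 + 8532) = √29256 = 2*√7314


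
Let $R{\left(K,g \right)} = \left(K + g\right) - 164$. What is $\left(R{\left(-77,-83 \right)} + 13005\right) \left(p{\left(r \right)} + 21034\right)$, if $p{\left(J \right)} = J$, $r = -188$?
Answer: $264348126$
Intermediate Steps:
$R{\left(K,g \right)} = -164 + K + g$
$\left(R{\left(-77,-83 \right)} + 13005\right) \left(p{\left(r \right)} + 21034\right) = \left(\left(-164 - 77 - 83\right) + 13005\right) \left(-188 + 21034\right) = \left(-324 + 13005\right) 20846 = 12681 \cdot 20846 = 264348126$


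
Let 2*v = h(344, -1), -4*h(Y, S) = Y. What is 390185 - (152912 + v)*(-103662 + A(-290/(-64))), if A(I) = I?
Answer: 507084920811/32 ≈ 1.5846e+10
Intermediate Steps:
h(Y, S) = -Y/4
v = -43 (v = (-1/4*344)/2 = (1/2)*(-86) = -43)
390185 - (152912 + v)*(-103662 + A(-290/(-64))) = 390185 - (152912 - 43)*(-103662 - 290/(-64)) = 390185 - 152869*(-103662 - 290*(-1/64)) = 390185 - 152869*(-103662 + 145/32) = 390185 - 152869*(-3317039)/32 = 390185 - 1*(-507072434891/32) = 390185 + 507072434891/32 = 507084920811/32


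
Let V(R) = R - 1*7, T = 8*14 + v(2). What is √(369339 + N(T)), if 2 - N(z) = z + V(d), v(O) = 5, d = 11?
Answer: 2*√92305 ≈ 607.63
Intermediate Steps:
T = 117 (T = 8*14 + 5 = 112 + 5 = 117)
V(R) = -7 + R (V(R) = R - 7 = -7 + R)
N(z) = -2 - z (N(z) = 2 - (z + (-7 + 11)) = 2 - (z + 4) = 2 - (4 + z) = 2 + (-4 - z) = -2 - z)
√(369339 + N(T)) = √(369339 + (-2 - 1*117)) = √(369339 + (-2 - 117)) = √(369339 - 119) = √369220 = 2*√92305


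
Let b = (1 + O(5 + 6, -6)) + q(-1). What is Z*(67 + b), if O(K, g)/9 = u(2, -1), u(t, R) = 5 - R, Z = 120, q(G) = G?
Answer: 14520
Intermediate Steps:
O(K, g) = 54 (O(K, g) = 9*(5 - 1*(-1)) = 9*(5 + 1) = 9*6 = 54)
b = 54 (b = (1 + 54) - 1 = 55 - 1 = 54)
Z*(67 + b) = 120*(67 + 54) = 120*121 = 14520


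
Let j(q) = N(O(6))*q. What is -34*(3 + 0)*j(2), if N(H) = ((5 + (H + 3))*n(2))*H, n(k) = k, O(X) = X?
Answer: -34272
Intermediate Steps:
N(H) = H*(16 + 2*H) (N(H) = ((5 + (H + 3))*2)*H = ((5 + (3 + H))*2)*H = ((8 + H)*2)*H = (16 + 2*H)*H = H*(16 + 2*H))
j(q) = 168*q (j(q) = (2*6*(8 + 6))*q = (2*6*14)*q = 168*q)
-34*(3 + 0)*j(2) = -34*(3 + 0)*168*2 = -102*336 = -34*1008 = -34272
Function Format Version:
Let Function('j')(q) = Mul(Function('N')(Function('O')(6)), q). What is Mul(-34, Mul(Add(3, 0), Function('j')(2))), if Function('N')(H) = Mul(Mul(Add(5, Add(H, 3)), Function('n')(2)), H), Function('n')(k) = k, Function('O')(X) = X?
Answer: -34272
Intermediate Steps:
Function('N')(H) = Mul(H, Add(16, Mul(2, H))) (Function('N')(H) = Mul(Mul(Add(5, Add(H, 3)), 2), H) = Mul(Mul(Add(5, Add(3, H)), 2), H) = Mul(Mul(Add(8, H), 2), H) = Mul(Add(16, Mul(2, H)), H) = Mul(H, Add(16, Mul(2, H))))
Function('j')(q) = Mul(168, q) (Function('j')(q) = Mul(Mul(2, 6, Add(8, 6)), q) = Mul(Mul(2, 6, 14), q) = Mul(168, q))
Mul(-34, Mul(Add(3, 0), Function('j')(2))) = Mul(-34, Mul(Add(3, 0), Mul(168, 2))) = Mul(-34, Mul(3, 336)) = Mul(-34, 1008) = -34272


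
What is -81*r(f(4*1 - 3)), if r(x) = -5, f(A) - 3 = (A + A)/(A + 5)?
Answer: 405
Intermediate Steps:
f(A) = 3 + 2*A/(5 + A) (f(A) = 3 + (A + A)/(A + 5) = 3 + (2*A)/(5 + A) = 3 + 2*A/(5 + A))
-81*r(f(4*1 - 3)) = -81*(-5) = 405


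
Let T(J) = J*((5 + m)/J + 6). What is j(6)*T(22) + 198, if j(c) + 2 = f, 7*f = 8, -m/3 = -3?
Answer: 510/7 ≈ 72.857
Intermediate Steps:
m = 9 (m = -3*(-3) = 9)
f = 8/7 (f = (⅐)*8 = 8/7 ≈ 1.1429)
j(c) = -6/7 (j(c) = -2 + 8/7 = -6/7)
T(J) = J*(6 + 14/J) (T(J) = J*((5 + 9)/J + 6) = J*(14/J + 6) = J*(6 + 14/J))
j(6)*T(22) + 198 = -6*(14 + 6*22)/7 + 198 = -6*(14 + 132)/7 + 198 = -6/7*146 + 198 = -876/7 + 198 = 510/7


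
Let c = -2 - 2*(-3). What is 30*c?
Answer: 120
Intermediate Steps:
c = 4 (c = -2 + 6 = 4)
30*c = 30*4 = 120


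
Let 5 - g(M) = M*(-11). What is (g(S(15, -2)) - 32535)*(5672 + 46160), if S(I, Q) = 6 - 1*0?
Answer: -1682674048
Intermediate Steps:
S(I, Q) = 6 (S(I, Q) = 6 + 0 = 6)
g(M) = 5 + 11*M (g(M) = 5 - M*(-11) = 5 - (-11)*M = 5 + 11*M)
(g(S(15, -2)) - 32535)*(5672 + 46160) = ((5 + 11*6) - 32535)*(5672 + 46160) = ((5 + 66) - 32535)*51832 = (71 - 32535)*51832 = -32464*51832 = -1682674048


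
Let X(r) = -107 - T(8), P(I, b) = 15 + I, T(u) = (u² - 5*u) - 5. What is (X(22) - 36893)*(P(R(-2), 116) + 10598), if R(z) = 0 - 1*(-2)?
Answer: -392956685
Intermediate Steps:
T(u) = -5 + u² - 5*u
R(z) = 2 (R(z) = 0 + 2 = 2)
X(r) = -126 (X(r) = -107 - (-5 + 8² - 5*8) = -107 - (-5 + 64 - 40) = -107 - 1*19 = -107 - 19 = -126)
(X(22) - 36893)*(P(R(-2), 116) + 10598) = (-126 - 36893)*((15 + 2) + 10598) = -37019*(17 + 10598) = -37019*10615 = -392956685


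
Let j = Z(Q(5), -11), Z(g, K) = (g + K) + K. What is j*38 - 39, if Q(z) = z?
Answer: -685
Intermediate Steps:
Z(g, K) = g + 2*K (Z(g, K) = (K + g) + K = g + 2*K)
j = -17 (j = 5 + 2*(-11) = 5 - 22 = -17)
j*38 - 39 = -17*38 - 39 = -646 - 39 = -685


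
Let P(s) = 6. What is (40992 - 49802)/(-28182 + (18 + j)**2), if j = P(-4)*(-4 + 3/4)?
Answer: 35240/112719 ≈ 0.31264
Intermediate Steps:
j = -39/2 (j = 6*(-4 + 3/4) = 6*(-13/4) = -39/2 ≈ -19.500)
(40992 - 49802)/(-28182 + (18 + j)**2) = (40992 - 49802)/(-28182 + (18 - 39/2)**2) = -8810/(-28182 + (-3/2)**2) = -8810/(-28182 + 9/4) = -8810/(-112719/4) = -8810*(-4/112719) = 35240/112719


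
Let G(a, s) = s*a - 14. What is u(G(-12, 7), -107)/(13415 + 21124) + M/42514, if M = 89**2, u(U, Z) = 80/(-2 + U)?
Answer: 47163691/253170870 ≈ 0.18629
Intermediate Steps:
G(a, s) = -14 + a*s (G(a, s) = a*s - 14 = -14 + a*s)
u(U, Z) = 80/(-2 + U)
M = 7921
u(G(-12, 7), -107)/(13415 + 21124) + M/42514 = (80/(-2 + (-14 - 12*7)))/(13415 + 21124) + 7921/42514 = (80/(-2 + (-14 - 84)))/34539 + 7921*(1/42514) = (80/(-2 - 98))*(1/34539) + 7921/42514 = (80/(-100))*(1/34539) + 7921/42514 = (80*(-1/100))*(1/34539) + 7921/42514 = -4/5*1/34539 + 7921/42514 = -4/172695 + 7921/42514 = 47163691/253170870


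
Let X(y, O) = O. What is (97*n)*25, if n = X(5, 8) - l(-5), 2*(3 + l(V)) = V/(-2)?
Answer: 94575/4 ≈ 23644.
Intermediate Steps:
l(V) = -3 - V/4 (l(V) = -3 + (V/(-2))/2 = -3 + (V*(-½))/2 = -3 + (-V/2)/2 = -3 - V/4)
n = 39/4 (n = 8 - (-3 - ¼*(-5)) = 8 - (-3 + 5/4) = 8 - 1*(-7/4) = 8 + 7/4 = 39/4 ≈ 9.7500)
(97*n)*25 = (97*(39/4))*25 = (3783/4)*25 = 94575/4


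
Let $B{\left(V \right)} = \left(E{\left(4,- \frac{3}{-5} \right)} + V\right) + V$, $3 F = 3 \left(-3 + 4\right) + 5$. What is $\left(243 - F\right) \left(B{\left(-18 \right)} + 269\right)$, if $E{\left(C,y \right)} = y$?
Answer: $\frac{842128}{15} \approx 56142.0$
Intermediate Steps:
$F = \frac{8}{3}$ ($F = \frac{3 \left(-3 + 4\right) + 5}{3} = \frac{3 \cdot 1 + 5}{3} = \frac{3 + 5}{3} = \frac{1}{3} \cdot 8 = \frac{8}{3} \approx 2.6667$)
$B{\left(V \right)} = \frac{3}{5} + 2 V$ ($B{\left(V \right)} = \left(- \frac{3}{-5} + V\right) + V = \left(\left(-3\right) \left(- \frac{1}{5}\right) + V\right) + V = \left(\frac{3}{5} + V\right) + V = \frac{3}{5} + 2 V$)
$\left(243 - F\right) \left(B{\left(-18 \right)} + 269\right) = \left(243 - \frac{8}{3}\right) \left(\left(\frac{3}{5} + 2 \left(-18\right)\right) + 269\right) = \left(243 - \frac{8}{3}\right) \left(\left(\frac{3}{5} - 36\right) + 269\right) = \frac{721 \left(- \frac{177}{5} + 269\right)}{3} = \frac{721}{3} \cdot \frac{1168}{5} = \frac{842128}{15}$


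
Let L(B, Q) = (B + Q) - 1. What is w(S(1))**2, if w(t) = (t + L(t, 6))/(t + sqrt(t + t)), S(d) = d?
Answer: 49/(1 + sqrt(2))**2 ≈ 8.4071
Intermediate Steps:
L(B, Q) = -1 + B + Q
w(t) = (5 + 2*t)/(t + sqrt(2)*sqrt(t)) (w(t) = (t + (-1 + t + 6))/(t + sqrt(t + t)) = (t + (5 + t))/(t + sqrt(2*t)) = (5 + 2*t)/(t + sqrt(2)*sqrt(t)))
w(S(1))**2 = ((5 + 2*1)/(1 + sqrt(2)*sqrt(1)))**2 = ((5 + 2)/(1 + sqrt(2)*1))**2 = (7/(1 + sqrt(2)))**2 = 49/(1 + sqrt(2))**2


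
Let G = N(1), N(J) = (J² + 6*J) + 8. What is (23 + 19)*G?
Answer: 630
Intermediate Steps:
N(J) = 8 + J² + 6*J
G = 15 (G = 8 + 1² + 6*1 = 8 + 1 + 6 = 15)
(23 + 19)*G = (23 + 19)*15 = 42*15 = 630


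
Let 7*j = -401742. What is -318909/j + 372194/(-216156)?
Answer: 4625176315/1206096441 ≈ 3.8348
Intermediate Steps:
j = -401742/7 (j = (1/7)*(-401742) = -401742/7 ≈ -57392.)
-318909/j + 372194/(-216156) = -318909/(-401742/7) + 372194/(-216156) = -318909*(-7/401742) + 372194*(-1/216156) = 744121/133914 - 186097/108078 = 4625176315/1206096441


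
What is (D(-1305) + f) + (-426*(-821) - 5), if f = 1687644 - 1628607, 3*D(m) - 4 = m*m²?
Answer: -2221221287/3 ≈ -7.4041e+8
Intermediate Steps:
D(m) = 4/3 + m³/3 (D(m) = 4/3 + (m*m²)/3 = 4/3 + m³/3)
f = 59037
(D(-1305) + f) + (-426*(-821) - 5) = ((4/3 + (⅓)*(-1305)³) + 59037) + (-426*(-821) - 5) = ((4/3 + (⅓)*(-2222447625)) + 59037) + (349746 - 5) = ((4/3 - 740815875) + 59037) + 349741 = (-2222447621/3 + 59037) + 349741 = -2222270510/3 + 349741 = -2221221287/3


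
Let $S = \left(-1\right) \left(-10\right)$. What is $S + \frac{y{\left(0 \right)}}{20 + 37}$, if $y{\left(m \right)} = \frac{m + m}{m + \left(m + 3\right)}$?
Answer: $10$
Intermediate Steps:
$y{\left(m \right)} = \frac{2 m}{3 + 2 m}$ ($y{\left(m \right)} = \frac{2 m}{m + \left(3 + m\right)} = \frac{2 m}{3 + 2 m}$)
$S = 10$
$S + \frac{y{\left(0 \right)}}{20 + 37} = 10 + \frac{2 \cdot 0 \frac{1}{3 + 2 \cdot 0}}{20 + 37} = 10 + \frac{2 \cdot 0 \frac{1}{3 + 0}}{57} = 10 + 2 \cdot 0 \cdot \frac{1}{3} \cdot \frac{1}{57} = 10 + 0 \cdot \frac{1}{57} = 10 + 0 = 10$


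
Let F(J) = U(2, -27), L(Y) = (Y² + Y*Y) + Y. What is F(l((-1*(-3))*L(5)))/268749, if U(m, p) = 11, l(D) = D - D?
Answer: 11/268749 ≈ 4.0930e-5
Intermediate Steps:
L(Y) = Y + 2*Y² (L(Y) = (Y² + Y²) + Y = 2*Y² + Y = Y + 2*Y²)
l(D) = 0
F(J) = 11
F(l((-1*(-3))*L(5)))/268749 = 11/268749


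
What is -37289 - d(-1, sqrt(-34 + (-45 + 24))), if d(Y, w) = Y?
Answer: -37288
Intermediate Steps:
-37289 - d(-1, sqrt(-34 + (-45 + 24))) = -37289 - 1*(-1) = -37289 + 1 = -37288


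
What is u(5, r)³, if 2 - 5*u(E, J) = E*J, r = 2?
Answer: -512/125 ≈ -4.0960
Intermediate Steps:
u(E, J) = ⅖ - E*J/5
u(5, r)³ = (⅖ - ⅕*5*2)³ = (⅖ - 2)³ = (-8/5)³ = -512/125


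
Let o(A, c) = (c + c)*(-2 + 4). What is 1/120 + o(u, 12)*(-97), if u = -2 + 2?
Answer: -558719/120 ≈ -4656.0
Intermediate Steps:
u = 0
o(A, c) = 4*c (o(A, c) = (2*c)*2 = 4*c)
1/120 + o(u, 12)*(-97) = 1/120 + (4*12)*(-97) = 1/120 + 48*(-97) = 1/120 - 4656 = -558719/120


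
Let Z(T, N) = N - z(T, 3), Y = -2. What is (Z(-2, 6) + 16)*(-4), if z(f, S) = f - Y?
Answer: -88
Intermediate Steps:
z(f, S) = 2 + f (z(f, S) = f - 1*(-2) = f + 2 = 2 + f)
Z(T, N) = -2 + N - T (Z(T, N) = N - (2 + T) = N + (-2 - T) = -2 + N - T)
(Z(-2, 6) + 16)*(-4) = ((-2 + 6 - 1*(-2)) + 16)*(-4) = ((-2 + 6 + 2) + 16)*(-4) = (6 + 16)*(-4) = 22*(-4) = -88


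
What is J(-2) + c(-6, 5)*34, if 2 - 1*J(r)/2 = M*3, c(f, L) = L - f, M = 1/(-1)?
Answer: 384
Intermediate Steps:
M = -1
J(r) = 10 (J(r) = 4 - (-2)*3 = 4 - 2*(-3) = 4 + 6 = 10)
J(-2) + c(-6, 5)*34 = 10 + (5 - 1*(-6))*34 = 10 + (5 + 6)*34 = 10 + 11*34 = 10 + 374 = 384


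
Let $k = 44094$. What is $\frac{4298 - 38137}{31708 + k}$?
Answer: $- \frac{33839}{75802} \approx -0.44641$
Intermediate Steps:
$\frac{4298 - 38137}{31708 + k} = \frac{4298 - 38137}{31708 + 44094} = - \frac{33839}{75802}$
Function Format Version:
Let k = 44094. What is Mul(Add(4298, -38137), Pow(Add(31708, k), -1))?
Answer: Rational(-33839, 75802) ≈ -0.44641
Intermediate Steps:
Mul(Add(4298, -38137), Pow(Add(31708, k), -1)) = Mul(Add(4298, -38137), Pow(Add(31708, 44094), -1)) = Mul(-33839, Pow(75802, -1)) = Mul(-33839, Rational(1, 75802)) = Rational(-33839, 75802)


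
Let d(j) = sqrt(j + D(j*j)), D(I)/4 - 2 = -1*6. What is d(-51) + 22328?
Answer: 22328 + I*sqrt(67) ≈ 22328.0 + 8.1853*I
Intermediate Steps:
D(I) = -16 (D(I) = 8 + 4*(-1*6) = 8 + 4*(-6) = 8 - 24 = -16)
d(j) = sqrt(-16 + j) (d(j) = sqrt(j - 16) = sqrt(-16 + j))
d(-51) + 22328 = sqrt(-16 - 51) + 22328 = sqrt(-67) + 22328 = I*sqrt(67) + 22328 = 22328 + I*sqrt(67)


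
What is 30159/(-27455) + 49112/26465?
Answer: 22008481/29063863 ≈ 0.75725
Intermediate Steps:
30159/(-27455) + 49112/26465 = 30159*(-1/27455) + 49112*(1/26465) = -30159/27455 + 49112/26465 = 22008481/29063863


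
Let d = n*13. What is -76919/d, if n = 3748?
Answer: -76919/48724 ≈ -1.5787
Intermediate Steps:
d = 48724 (d = 3748*13 = 48724)
-76919/d = -76919/48724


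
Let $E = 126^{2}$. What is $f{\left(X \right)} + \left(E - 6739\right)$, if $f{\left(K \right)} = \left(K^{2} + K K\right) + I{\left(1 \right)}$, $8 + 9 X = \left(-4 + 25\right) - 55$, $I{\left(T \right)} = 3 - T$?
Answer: $\frac{82643}{9} \approx 9182.6$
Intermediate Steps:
$E = 15876$
$X = - \frac{14}{3}$ ($X = - \frac{8}{9} + \frac{\left(-4 + 25\right) - 55}{9} = - \frac{8}{9} + \frac{21 - 55}{9} = - \frac{8}{9} + \frac{1}{9} \left(-34\right) = - \frac{8}{9} - \frac{34}{9} = - \frac{14}{3} \approx -4.6667$)
$f{\left(K \right)} = 2 + 2 K^{2}$ ($f{\left(K \right)} = \left(K^{2} + K K\right) + \left(3 - 1\right) = \left(K^{2} + K^{2}\right) + \left(3 - 1\right) = 2 K^{2} + 2 = 2 + 2 K^{2}$)
$f{\left(X \right)} + \left(E - 6739\right) = \left(2 + 2 \left(- \frac{14}{3}\right)^{2}\right) + \left(15876 - 6739\right) = \left(2 + 2 \cdot \frac{196}{9}\right) + 9137 = \left(2 + \frac{392}{9}\right) + 9137 = \frac{410}{9} + 9137 = \frac{82643}{9}$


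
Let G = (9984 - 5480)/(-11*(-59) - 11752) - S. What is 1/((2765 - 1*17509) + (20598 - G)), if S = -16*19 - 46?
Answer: 11103/61115416 ≈ 0.00018167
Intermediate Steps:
S = -350 (S = -304 - 46 = -350)
G = 3881546/11103 (G = (9984 - 5480)/(-11*(-59) - 11752) - 1*(-350) = 4504/(649 - 11752) + 350 = 4504/(-11103) + 350 = 4504*(-1/11103) + 350 = -4504/11103 + 350 = 3881546/11103 ≈ 349.59)
1/((2765 - 1*17509) + (20598 - G)) = 1/((2765 - 1*17509) + (20598 - 1*3881546/11103)) = 1/((2765 - 17509) + (20598 - 3881546/11103)) = 1/(-14744 + 224818048/11103) = 1/(61115416/11103) = 11103/61115416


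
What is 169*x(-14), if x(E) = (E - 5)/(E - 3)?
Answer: 3211/17 ≈ 188.88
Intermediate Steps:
x(E) = (-5 + E)/(-3 + E)
169*x(-14) = 169*((-5 - 14)/(-3 - 14)) = 169*(-19/(-17)) = 169*(-1/17*(-19)) = 169*(19/17) = 3211/17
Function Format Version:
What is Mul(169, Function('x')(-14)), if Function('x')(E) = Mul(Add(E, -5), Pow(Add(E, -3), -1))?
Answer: Rational(3211, 17) ≈ 188.88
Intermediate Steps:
Function('x')(E) = Mul(Pow(Add(-3, E), -1), Add(-5, E)) (Function('x')(E) = Mul(Add(-5, E), Pow(Add(-3, E), -1)) = Mul(Pow(Add(-3, E), -1), Add(-5, E)))
Mul(169, Function('x')(-14)) = Mul(169, Mul(Pow(Add(-3, -14), -1), Add(-5, -14))) = Mul(169, Mul(Pow(-17, -1), -19)) = Mul(169, Mul(Rational(-1, 17), -19)) = Mul(169, Rational(19, 17)) = Rational(3211, 17)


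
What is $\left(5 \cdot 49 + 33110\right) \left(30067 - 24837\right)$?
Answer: $174446650$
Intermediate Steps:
$\left(5 \cdot 49 + 33110\right) \left(30067 - 24837\right) = \left(245 + 33110\right) 5230 = 33355 \cdot 5230 = 174446650$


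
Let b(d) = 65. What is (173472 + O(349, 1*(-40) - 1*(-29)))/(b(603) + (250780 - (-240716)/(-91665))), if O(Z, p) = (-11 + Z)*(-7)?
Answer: 2240633070/3284780887 ≈ 0.68213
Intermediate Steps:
O(Z, p) = 77 - 7*Z
(173472 + O(349, 1*(-40) - 1*(-29)))/(b(603) + (250780 - (-240716)/(-91665))) = (173472 + (77 - 7*349))/(65 + (250780 - (-240716)/(-91665))) = (173472 + (77 - 2443))/(65 + (250780 - (-240716)*(-1)/91665)) = (173472 - 2366)/(65 + (250780 - 1*34388/13095)) = 171106/(65 + (250780 - 34388/13095)) = 171106/(65 + 3283929712/13095) = 171106/(3284780887/13095) = 171106*(13095/3284780887) = 2240633070/3284780887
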